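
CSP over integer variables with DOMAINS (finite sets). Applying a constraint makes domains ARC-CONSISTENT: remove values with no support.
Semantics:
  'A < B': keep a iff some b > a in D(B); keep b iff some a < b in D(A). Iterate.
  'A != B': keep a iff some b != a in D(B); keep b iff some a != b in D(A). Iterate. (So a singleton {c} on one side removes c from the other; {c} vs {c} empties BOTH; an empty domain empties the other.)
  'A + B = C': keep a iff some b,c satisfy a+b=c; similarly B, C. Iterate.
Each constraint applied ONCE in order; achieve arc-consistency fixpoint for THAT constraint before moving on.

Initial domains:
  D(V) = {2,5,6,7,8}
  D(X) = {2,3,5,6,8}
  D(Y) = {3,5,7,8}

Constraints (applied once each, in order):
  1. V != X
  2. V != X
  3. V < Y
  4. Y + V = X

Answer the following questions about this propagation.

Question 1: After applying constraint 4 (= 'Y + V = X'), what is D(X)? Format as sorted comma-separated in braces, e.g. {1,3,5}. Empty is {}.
Constraint 1 (V != X) on D(V)={2,5,6,7,8} D(X)={2,3,5,6,8}: no change
Constraint 2 (V != X) on D(V)={2,5,6,7,8} D(X)={2,3,5,6,8}: no change
Constraint 3 (V < Y) on D(V)={2,5,6,7,8} D(Y)={3,5,7,8}: V {2,5,6,7,8}->{2,5,6,7}
Constraint 4 (Y + V = X) on D(Y)={3,5,7,8} D(V)={2,5,6,7} D(X)={2,3,5,6,8}: Y {3,5,7,8}->{3}; V {2,5,6,7}->{2,5}; X {2,3,5,6,8}->{5,8}
So after constraint 4: D(X) = {5,8}

Answer: {5,8}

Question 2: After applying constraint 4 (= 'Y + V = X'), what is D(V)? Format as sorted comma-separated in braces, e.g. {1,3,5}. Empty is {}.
Answer: {2,5}

Derivation:
Constraint 1 (V != X) on D(V)={2,5,6,7,8} D(X)={2,3,5,6,8}: no change
Constraint 2 (V != X) on D(V)={2,5,6,7,8} D(X)={2,3,5,6,8}: no change
Constraint 3 (V < Y) on D(V)={2,5,6,7,8} D(Y)={3,5,7,8}: V {2,5,6,7,8}->{2,5,6,7}
Constraint 4 (Y + V = X) on D(Y)={3,5,7,8} D(V)={2,5,6,7} D(X)={2,3,5,6,8}: Y {3,5,7,8}->{3}; V {2,5,6,7}->{2,5}; X {2,3,5,6,8}->{5,8}
So after constraint 4: D(V) = {2,5}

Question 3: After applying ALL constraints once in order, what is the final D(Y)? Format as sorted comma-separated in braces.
Answer: {3}

Derivation:
Constraint 1 (V != X) on D(V)={2,5,6,7,8} D(X)={2,3,5,6,8}: no change
Constraint 2 (V != X) on D(V)={2,5,6,7,8} D(X)={2,3,5,6,8}: no change
Constraint 3 (V < Y) on D(V)={2,5,6,7,8} D(Y)={3,5,7,8}: V {2,5,6,7,8}->{2,5,6,7}
Constraint 4 (Y + V = X) on D(Y)={3,5,7,8} D(V)={2,5,6,7} D(X)={2,3,5,6,8}: Y {3,5,7,8}->{3}; V {2,5,6,7}->{2,5}; X {2,3,5,6,8}->{5,8}
So after all 4 constraints: D(Y) = {3}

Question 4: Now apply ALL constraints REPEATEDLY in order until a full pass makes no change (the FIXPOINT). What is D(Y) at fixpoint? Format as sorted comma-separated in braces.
Answer: {3}

Derivation:
pass 0 (initial): D(Y)={3,5,7,8}
pass 1: V {2,5,6,7,8}->{2,5}; X {2,3,5,6,8}->{5,8}; Y {3,5,7,8}->{3}
pass 2: V {2,5}->{2}; X {5,8}->{5}
pass 3: no change
Fixpoint after 3 passes: D(Y) = {3}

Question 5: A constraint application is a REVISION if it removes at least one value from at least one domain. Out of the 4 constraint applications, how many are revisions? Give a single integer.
Answer: 2

Derivation:
Constraint 1 (V != X) on D(V)={2,5,6,7,8} D(X)={2,3,5,6,8}: no change => not a revision
Constraint 2 (V != X) on D(V)={2,5,6,7,8} D(X)={2,3,5,6,8}: no change => not a revision
Constraint 3 (V < Y) on D(V)={2,5,6,7,8} D(Y)={3,5,7,8}: V {2,5,6,7,8}->{2,5,6,7} => REVISION
Constraint 4 (Y + V = X) on D(Y)={3,5,7,8} D(V)={2,5,6,7} D(X)={2,3,5,6,8}: Y {3,5,7,8}->{3}; V {2,5,6,7}->{2,5}; X {2,3,5,6,8}->{5,8} => REVISION
Total revisions = 2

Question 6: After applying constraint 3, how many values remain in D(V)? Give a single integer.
Constraint 1 (V != X) on D(V)={2,5,6,7,8} D(X)={2,3,5,6,8}: no change
Constraint 2 (V != X) on D(V)={2,5,6,7,8} D(X)={2,3,5,6,8}: no change
Constraint 3 (V < Y) on D(V)={2,5,6,7,8} D(Y)={3,5,7,8}: V {2,5,6,7,8}->{2,5,6,7}
So after constraint 3: D(V)={2,5,6,7}, size = 4

Answer: 4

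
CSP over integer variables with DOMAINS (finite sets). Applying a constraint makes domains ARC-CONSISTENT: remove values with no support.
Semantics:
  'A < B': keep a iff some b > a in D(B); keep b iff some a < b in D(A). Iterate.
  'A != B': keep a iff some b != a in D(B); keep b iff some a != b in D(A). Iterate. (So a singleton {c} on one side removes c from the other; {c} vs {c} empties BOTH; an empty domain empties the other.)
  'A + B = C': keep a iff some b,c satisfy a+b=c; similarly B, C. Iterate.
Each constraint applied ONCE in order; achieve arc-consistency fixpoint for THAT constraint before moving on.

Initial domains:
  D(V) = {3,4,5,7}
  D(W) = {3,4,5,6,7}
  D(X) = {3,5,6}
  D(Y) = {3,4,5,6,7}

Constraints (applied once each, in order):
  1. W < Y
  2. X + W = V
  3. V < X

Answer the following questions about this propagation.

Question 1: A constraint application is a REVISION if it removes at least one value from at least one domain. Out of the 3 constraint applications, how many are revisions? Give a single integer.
Constraint 1 (W < Y) on D(W)={3,4,5,6,7} D(Y)={3,4,5,6,7}: W {3,4,5,6,7}->{3,4,5,6}; Y {3,4,5,6,7}->{4,5,6,7} => REVISION
Constraint 2 (X + W = V) on D(X)={3,5,6} D(W)={3,4,5,6} D(V)={3,4,5,7}: X {3,5,6}->{3}; W {3,4,5,6}->{4}; V {3,4,5,7}->{7} => REVISION
Constraint 3 (V < X) on D(V)={7} D(X)={3}: V {7}->{}; X {3}->{} => REVISION
Total revisions = 3

Answer: 3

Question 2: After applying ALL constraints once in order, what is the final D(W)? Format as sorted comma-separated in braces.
Constraint 1 (W < Y) on D(W)={3,4,5,6,7} D(Y)={3,4,5,6,7}: W {3,4,5,6,7}->{3,4,5,6}; Y {3,4,5,6,7}->{4,5,6,7}
Constraint 2 (X + W = V) on D(X)={3,5,6} D(W)={3,4,5,6} D(V)={3,4,5,7}: X {3,5,6}->{3}; W {3,4,5,6}->{4}; V {3,4,5,7}->{7}
Constraint 3 (V < X) on D(V)={7} D(X)={3}: V {7}->{}; X {3}->{}
So after all 3 constraints: D(W) = {4}

Answer: {4}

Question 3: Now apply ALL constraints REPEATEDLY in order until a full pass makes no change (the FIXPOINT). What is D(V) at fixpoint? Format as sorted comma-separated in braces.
Answer: {}

Derivation:
pass 0 (initial): D(V)={3,4,5,7}
pass 1: V {3,4,5,7}->{}; W {3,4,5,6,7}->{4}; X {3,5,6}->{}; Y {3,4,5,6,7}->{4,5,6,7}
pass 2: W {4}->{}; Y {4,5,6,7}->{5,6,7}
pass 3: Y {5,6,7}->{}
pass 4: no change
Fixpoint after 4 passes: D(V) = {}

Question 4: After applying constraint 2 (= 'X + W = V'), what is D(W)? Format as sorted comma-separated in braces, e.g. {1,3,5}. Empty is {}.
Answer: {4}

Derivation:
Constraint 1 (W < Y) on D(W)={3,4,5,6,7} D(Y)={3,4,5,6,7}: W {3,4,5,6,7}->{3,4,5,6}; Y {3,4,5,6,7}->{4,5,6,7}
Constraint 2 (X + W = V) on D(X)={3,5,6} D(W)={3,4,5,6} D(V)={3,4,5,7}: X {3,5,6}->{3}; W {3,4,5,6}->{4}; V {3,4,5,7}->{7}
So after constraint 2: D(W) = {4}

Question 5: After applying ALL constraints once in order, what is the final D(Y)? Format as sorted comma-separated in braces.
Constraint 1 (W < Y) on D(W)={3,4,5,6,7} D(Y)={3,4,5,6,7}: W {3,4,5,6,7}->{3,4,5,6}; Y {3,4,5,6,7}->{4,5,6,7}
Constraint 2 (X + W = V) on D(X)={3,5,6} D(W)={3,4,5,6} D(V)={3,4,5,7}: X {3,5,6}->{3}; W {3,4,5,6}->{4}; V {3,4,5,7}->{7}
Constraint 3 (V < X) on D(V)={7} D(X)={3}: V {7}->{}; X {3}->{}
So after all 3 constraints: D(Y) = {4,5,6,7}

Answer: {4,5,6,7}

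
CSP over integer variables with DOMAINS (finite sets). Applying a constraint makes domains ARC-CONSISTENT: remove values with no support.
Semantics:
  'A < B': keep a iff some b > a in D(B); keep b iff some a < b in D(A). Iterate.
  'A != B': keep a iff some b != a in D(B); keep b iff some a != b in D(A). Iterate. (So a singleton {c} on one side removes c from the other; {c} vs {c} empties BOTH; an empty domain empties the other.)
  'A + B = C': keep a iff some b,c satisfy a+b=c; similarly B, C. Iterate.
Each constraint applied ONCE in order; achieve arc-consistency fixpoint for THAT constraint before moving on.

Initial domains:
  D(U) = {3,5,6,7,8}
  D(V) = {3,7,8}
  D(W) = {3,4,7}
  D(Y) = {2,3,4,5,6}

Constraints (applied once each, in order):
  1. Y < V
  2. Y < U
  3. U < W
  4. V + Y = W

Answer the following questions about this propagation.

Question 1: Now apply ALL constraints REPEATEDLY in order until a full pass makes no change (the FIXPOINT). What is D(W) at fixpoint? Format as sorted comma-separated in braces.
pass 0 (initial): D(W)={3,4,7}
pass 1: U {3,5,6,7,8}->{3,5,6}; V {3,7,8}->{3}; W {3,4,7}->{7}; Y {2,3,4,5,6}->{4}
pass 2: U {3,5,6}->{}; V {3}->{}; W {7}->{}; Y {4}->{}
pass 3: no change
Fixpoint after 3 passes: D(W) = {}

Answer: {}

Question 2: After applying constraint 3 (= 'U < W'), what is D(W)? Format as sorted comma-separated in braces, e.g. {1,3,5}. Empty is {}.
Constraint 1 (Y < V) on D(Y)={2,3,4,5,6} D(V)={3,7,8}: no change
Constraint 2 (Y < U) on D(Y)={2,3,4,5,6} D(U)={3,5,6,7,8}: no change
Constraint 3 (U < W) on D(U)={3,5,6,7,8} D(W)={3,4,7}: U {3,5,6,7,8}->{3,5,6}; W {3,4,7}->{4,7}
So after constraint 3: D(W) = {4,7}

Answer: {4,7}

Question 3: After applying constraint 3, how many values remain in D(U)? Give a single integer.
Answer: 3

Derivation:
Constraint 1 (Y < V) on D(Y)={2,3,4,5,6} D(V)={3,7,8}: no change
Constraint 2 (Y < U) on D(Y)={2,3,4,5,6} D(U)={3,5,6,7,8}: no change
Constraint 3 (U < W) on D(U)={3,5,6,7,8} D(W)={3,4,7}: U {3,5,6,7,8}->{3,5,6}; W {3,4,7}->{4,7}
So after constraint 3: D(U)={3,5,6}, size = 3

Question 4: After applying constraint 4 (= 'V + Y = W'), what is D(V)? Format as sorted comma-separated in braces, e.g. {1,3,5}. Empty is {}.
Answer: {3}

Derivation:
Constraint 1 (Y < V) on D(Y)={2,3,4,5,6} D(V)={3,7,8}: no change
Constraint 2 (Y < U) on D(Y)={2,3,4,5,6} D(U)={3,5,6,7,8}: no change
Constraint 3 (U < W) on D(U)={3,5,6,7,8} D(W)={3,4,7}: U {3,5,6,7,8}->{3,5,6}; W {3,4,7}->{4,7}
Constraint 4 (V + Y = W) on D(V)={3,7,8} D(Y)={2,3,4,5,6} D(W)={4,7}: V {3,7,8}->{3}; Y {2,3,4,5,6}->{4}; W {4,7}->{7}
So after constraint 4: D(V) = {3}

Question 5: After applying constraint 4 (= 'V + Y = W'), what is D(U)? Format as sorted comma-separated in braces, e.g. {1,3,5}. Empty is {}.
Answer: {3,5,6}

Derivation:
Constraint 1 (Y < V) on D(Y)={2,3,4,5,6} D(V)={3,7,8}: no change
Constraint 2 (Y < U) on D(Y)={2,3,4,5,6} D(U)={3,5,6,7,8}: no change
Constraint 3 (U < W) on D(U)={3,5,6,7,8} D(W)={3,4,7}: U {3,5,6,7,8}->{3,5,6}; W {3,4,7}->{4,7}
Constraint 4 (V + Y = W) on D(V)={3,7,8} D(Y)={2,3,4,5,6} D(W)={4,7}: V {3,7,8}->{3}; Y {2,3,4,5,6}->{4}; W {4,7}->{7}
So after constraint 4: D(U) = {3,5,6}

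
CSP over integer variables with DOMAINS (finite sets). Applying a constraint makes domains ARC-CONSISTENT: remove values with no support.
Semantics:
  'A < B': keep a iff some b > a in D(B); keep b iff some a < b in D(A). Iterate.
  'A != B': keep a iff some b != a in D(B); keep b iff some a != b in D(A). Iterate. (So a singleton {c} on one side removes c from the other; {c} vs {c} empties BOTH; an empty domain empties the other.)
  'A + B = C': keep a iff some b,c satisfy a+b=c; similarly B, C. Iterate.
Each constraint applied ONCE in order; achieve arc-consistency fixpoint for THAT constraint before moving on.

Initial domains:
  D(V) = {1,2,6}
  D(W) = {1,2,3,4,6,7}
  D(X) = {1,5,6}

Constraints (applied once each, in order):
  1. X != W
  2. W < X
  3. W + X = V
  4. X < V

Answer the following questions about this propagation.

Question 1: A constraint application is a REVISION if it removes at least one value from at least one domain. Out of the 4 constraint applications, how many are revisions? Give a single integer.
Constraint 1 (X != W) on D(X)={1,5,6} D(W)={1,2,3,4,6,7}: no change => not a revision
Constraint 2 (W < X) on D(W)={1,2,3,4,6,7} D(X)={1,5,6}: W {1,2,3,4,6,7}->{1,2,3,4}; X {1,5,6}->{5,6} => REVISION
Constraint 3 (W + X = V) on D(W)={1,2,3,4} D(X)={5,6} D(V)={1,2,6}: W {1,2,3,4}->{1}; X {5,6}->{5}; V {1,2,6}->{6} => REVISION
Constraint 4 (X < V) on D(X)={5} D(V)={6}: no change => not a revision
Total revisions = 2

Answer: 2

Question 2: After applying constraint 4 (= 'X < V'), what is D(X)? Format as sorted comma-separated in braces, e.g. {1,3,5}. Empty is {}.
Constraint 1 (X != W) on D(X)={1,5,6} D(W)={1,2,3,4,6,7}: no change
Constraint 2 (W < X) on D(W)={1,2,3,4,6,7} D(X)={1,5,6}: W {1,2,3,4,6,7}->{1,2,3,4}; X {1,5,6}->{5,6}
Constraint 3 (W + X = V) on D(W)={1,2,3,4} D(X)={5,6} D(V)={1,2,6}: W {1,2,3,4}->{1}; X {5,6}->{5}; V {1,2,6}->{6}
Constraint 4 (X < V) on D(X)={5} D(V)={6}: no change
So after constraint 4: D(X) = {5}

Answer: {5}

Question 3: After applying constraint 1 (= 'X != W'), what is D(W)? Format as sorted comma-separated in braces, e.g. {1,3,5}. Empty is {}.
Answer: {1,2,3,4,6,7}

Derivation:
Constraint 1 (X != W) on D(X)={1,5,6} D(W)={1,2,3,4,6,7}: no change
So after constraint 1: D(W) = {1,2,3,4,6,7}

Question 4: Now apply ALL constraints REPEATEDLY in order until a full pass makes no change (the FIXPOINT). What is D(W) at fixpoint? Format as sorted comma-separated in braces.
pass 0 (initial): D(W)={1,2,3,4,6,7}
pass 1: V {1,2,6}->{6}; W {1,2,3,4,6,7}->{1}; X {1,5,6}->{5}
pass 2: no change
Fixpoint after 2 passes: D(W) = {1}

Answer: {1}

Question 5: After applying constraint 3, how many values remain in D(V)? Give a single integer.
Constraint 1 (X != W) on D(X)={1,5,6} D(W)={1,2,3,4,6,7}: no change
Constraint 2 (W < X) on D(W)={1,2,3,4,6,7} D(X)={1,5,6}: W {1,2,3,4,6,7}->{1,2,3,4}; X {1,5,6}->{5,6}
Constraint 3 (W + X = V) on D(W)={1,2,3,4} D(X)={5,6} D(V)={1,2,6}: W {1,2,3,4}->{1}; X {5,6}->{5}; V {1,2,6}->{6}
So after constraint 3: D(V)={6}, size = 1

Answer: 1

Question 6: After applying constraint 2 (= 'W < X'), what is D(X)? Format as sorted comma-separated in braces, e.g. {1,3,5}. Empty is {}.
Answer: {5,6}

Derivation:
Constraint 1 (X != W) on D(X)={1,5,6} D(W)={1,2,3,4,6,7}: no change
Constraint 2 (W < X) on D(W)={1,2,3,4,6,7} D(X)={1,5,6}: W {1,2,3,4,6,7}->{1,2,3,4}; X {1,5,6}->{5,6}
So after constraint 2: D(X) = {5,6}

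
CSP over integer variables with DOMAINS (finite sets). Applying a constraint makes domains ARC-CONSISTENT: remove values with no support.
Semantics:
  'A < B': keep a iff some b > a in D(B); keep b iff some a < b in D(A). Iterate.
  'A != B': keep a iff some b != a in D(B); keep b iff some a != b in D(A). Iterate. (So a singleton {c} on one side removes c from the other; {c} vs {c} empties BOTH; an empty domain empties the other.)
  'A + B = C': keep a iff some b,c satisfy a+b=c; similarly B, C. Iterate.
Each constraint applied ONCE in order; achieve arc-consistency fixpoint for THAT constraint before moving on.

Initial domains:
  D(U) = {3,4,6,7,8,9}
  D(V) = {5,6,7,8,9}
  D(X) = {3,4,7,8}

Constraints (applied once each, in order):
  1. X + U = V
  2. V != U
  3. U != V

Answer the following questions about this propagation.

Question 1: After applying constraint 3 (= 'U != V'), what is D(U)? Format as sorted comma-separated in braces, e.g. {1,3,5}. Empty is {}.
Answer: {3,4,6}

Derivation:
Constraint 1 (X + U = V) on D(X)={3,4,7,8} D(U)={3,4,6,7,8,9} D(V)={5,6,7,8,9}: X {3,4,7,8}->{3,4}; U {3,4,6,7,8,9}->{3,4,6}; V {5,6,7,8,9}->{6,7,8,9}
Constraint 2 (V != U) on D(V)={6,7,8,9} D(U)={3,4,6}: no change
Constraint 3 (U != V) on D(U)={3,4,6} D(V)={6,7,8,9}: no change
So after constraint 3: D(U) = {3,4,6}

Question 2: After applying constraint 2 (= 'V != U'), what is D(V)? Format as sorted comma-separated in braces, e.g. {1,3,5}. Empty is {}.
Answer: {6,7,8,9}

Derivation:
Constraint 1 (X + U = V) on D(X)={3,4,7,8} D(U)={3,4,6,7,8,9} D(V)={5,6,7,8,9}: X {3,4,7,8}->{3,4}; U {3,4,6,7,8,9}->{3,4,6}; V {5,6,7,8,9}->{6,7,8,9}
Constraint 2 (V != U) on D(V)={6,7,8,9} D(U)={3,4,6}: no change
So after constraint 2: D(V) = {6,7,8,9}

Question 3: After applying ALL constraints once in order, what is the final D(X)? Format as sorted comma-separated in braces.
Answer: {3,4}

Derivation:
Constraint 1 (X + U = V) on D(X)={3,4,7,8} D(U)={3,4,6,7,8,9} D(V)={5,6,7,8,9}: X {3,4,7,8}->{3,4}; U {3,4,6,7,8,9}->{3,4,6}; V {5,6,7,8,9}->{6,7,8,9}
Constraint 2 (V != U) on D(V)={6,7,8,9} D(U)={3,4,6}: no change
Constraint 3 (U != V) on D(U)={3,4,6} D(V)={6,7,8,9}: no change
So after all 3 constraints: D(X) = {3,4}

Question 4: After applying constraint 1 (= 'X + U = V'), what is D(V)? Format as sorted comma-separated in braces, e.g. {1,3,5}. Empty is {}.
Constraint 1 (X + U = V) on D(X)={3,4,7,8} D(U)={3,4,6,7,8,9} D(V)={5,6,7,8,9}: X {3,4,7,8}->{3,4}; U {3,4,6,7,8,9}->{3,4,6}; V {5,6,7,8,9}->{6,7,8,9}
So after constraint 1: D(V) = {6,7,8,9}

Answer: {6,7,8,9}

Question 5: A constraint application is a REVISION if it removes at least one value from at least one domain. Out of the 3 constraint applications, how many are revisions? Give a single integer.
Constraint 1 (X + U = V) on D(X)={3,4,7,8} D(U)={3,4,6,7,8,9} D(V)={5,6,7,8,9}: X {3,4,7,8}->{3,4}; U {3,4,6,7,8,9}->{3,4,6}; V {5,6,7,8,9}->{6,7,8,9} => REVISION
Constraint 2 (V != U) on D(V)={6,7,8,9} D(U)={3,4,6}: no change => not a revision
Constraint 3 (U != V) on D(U)={3,4,6} D(V)={6,7,8,9}: no change => not a revision
Total revisions = 1

Answer: 1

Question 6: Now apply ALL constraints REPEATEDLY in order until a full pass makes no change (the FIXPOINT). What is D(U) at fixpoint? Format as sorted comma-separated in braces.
pass 0 (initial): D(U)={3,4,6,7,8,9}
pass 1: U {3,4,6,7,8,9}->{3,4,6}; V {5,6,7,8,9}->{6,7,8,9}; X {3,4,7,8}->{3,4}
pass 2: no change
Fixpoint after 2 passes: D(U) = {3,4,6}

Answer: {3,4,6}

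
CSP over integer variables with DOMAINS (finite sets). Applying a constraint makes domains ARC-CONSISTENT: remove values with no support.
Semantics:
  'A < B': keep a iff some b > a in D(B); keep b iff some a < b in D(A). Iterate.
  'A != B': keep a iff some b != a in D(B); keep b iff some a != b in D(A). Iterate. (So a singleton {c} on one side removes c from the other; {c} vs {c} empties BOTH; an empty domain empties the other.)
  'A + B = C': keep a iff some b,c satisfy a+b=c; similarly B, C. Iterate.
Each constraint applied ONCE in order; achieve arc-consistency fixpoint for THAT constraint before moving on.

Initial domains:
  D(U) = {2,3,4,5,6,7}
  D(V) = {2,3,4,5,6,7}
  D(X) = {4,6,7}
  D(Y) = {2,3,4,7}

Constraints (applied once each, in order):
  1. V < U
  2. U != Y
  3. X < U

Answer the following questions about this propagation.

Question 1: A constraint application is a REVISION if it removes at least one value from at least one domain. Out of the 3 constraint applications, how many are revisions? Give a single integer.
Constraint 1 (V < U) on D(V)={2,3,4,5,6,7} D(U)={2,3,4,5,6,7}: V {2,3,4,5,6,7}->{2,3,4,5,6}; U {2,3,4,5,6,7}->{3,4,5,6,7} => REVISION
Constraint 2 (U != Y) on D(U)={3,4,5,6,7} D(Y)={2,3,4,7}: no change => not a revision
Constraint 3 (X < U) on D(X)={4,6,7} D(U)={3,4,5,6,7}: X {4,6,7}->{4,6}; U {3,4,5,6,7}->{5,6,7} => REVISION
Total revisions = 2

Answer: 2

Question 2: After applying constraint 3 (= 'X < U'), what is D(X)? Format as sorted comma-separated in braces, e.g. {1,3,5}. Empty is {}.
Answer: {4,6}

Derivation:
Constraint 1 (V < U) on D(V)={2,3,4,5,6,7} D(U)={2,3,4,5,6,7}: V {2,3,4,5,6,7}->{2,3,4,5,6}; U {2,3,4,5,6,7}->{3,4,5,6,7}
Constraint 2 (U != Y) on D(U)={3,4,5,6,7} D(Y)={2,3,4,7}: no change
Constraint 3 (X < U) on D(X)={4,6,7} D(U)={3,4,5,6,7}: X {4,6,7}->{4,6}; U {3,4,5,6,7}->{5,6,7}
So after constraint 3: D(X) = {4,6}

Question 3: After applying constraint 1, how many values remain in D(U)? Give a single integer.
Constraint 1 (V < U) on D(V)={2,3,4,5,6,7} D(U)={2,3,4,5,6,7}: V {2,3,4,5,6,7}->{2,3,4,5,6}; U {2,3,4,5,6,7}->{3,4,5,6,7}
So after constraint 1: D(U)={3,4,5,6,7}, size = 5

Answer: 5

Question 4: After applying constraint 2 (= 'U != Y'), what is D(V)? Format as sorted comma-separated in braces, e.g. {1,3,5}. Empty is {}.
Answer: {2,3,4,5,6}

Derivation:
Constraint 1 (V < U) on D(V)={2,3,4,5,6,7} D(U)={2,3,4,5,6,7}: V {2,3,4,5,6,7}->{2,3,4,5,6}; U {2,3,4,5,6,7}->{3,4,5,6,7}
Constraint 2 (U != Y) on D(U)={3,4,5,6,7} D(Y)={2,3,4,7}: no change
So after constraint 2: D(V) = {2,3,4,5,6}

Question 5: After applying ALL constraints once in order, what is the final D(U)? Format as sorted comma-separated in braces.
Constraint 1 (V < U) on D(V)={2,3,4,5,6,7} D(U)={2,3,4,5,6,7}: V {2,3,4,5,6,7}->{2,3,4,5,6}; U {2,3,4,5,6,7}->{3,4,5,6,7}
Constraint 2 (U != Y) on D(U)={3,4,5,6,7} D(Y)={2,3,4,7}: no change
Constraint 3 (X < U) on D(X)={4,6,7} D(U)={3,4,5,6,7}: X {4,6,7}->{4,6}; U {3,4,5,6,7}->{5,6,7}
So after all 3 constraints: D(U) = {5,6,7}

Answer: {5,6,7}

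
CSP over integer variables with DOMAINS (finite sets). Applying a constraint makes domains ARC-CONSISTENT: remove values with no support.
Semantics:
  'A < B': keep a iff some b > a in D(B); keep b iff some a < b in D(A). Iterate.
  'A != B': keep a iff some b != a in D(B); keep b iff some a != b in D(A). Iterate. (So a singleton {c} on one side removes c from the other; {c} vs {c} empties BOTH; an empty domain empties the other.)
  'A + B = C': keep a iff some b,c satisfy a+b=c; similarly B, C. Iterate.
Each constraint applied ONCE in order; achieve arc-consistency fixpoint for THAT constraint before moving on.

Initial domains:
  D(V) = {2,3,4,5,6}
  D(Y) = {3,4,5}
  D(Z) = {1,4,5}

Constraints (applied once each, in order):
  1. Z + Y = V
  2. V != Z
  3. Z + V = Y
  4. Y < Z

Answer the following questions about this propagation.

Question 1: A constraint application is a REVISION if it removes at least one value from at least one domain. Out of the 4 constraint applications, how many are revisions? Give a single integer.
Constraint 1 (Z + Y = V) on D(Z)={1,4,5} D(Y)={3,4,5} D(V)={2,3,4,5,6}: Z {1,4,5}->{1}; V {2,3,4,5,6}->{4,5,6} => REVISION
Constraint 2 (V != Z) on D(V)={4,5,6} D(Z)={1}: no change => not a revision
Constraint 3 (Z + V = Y) on D(Z)={1} D(V)={4,5,6} D(Y)={3,4,5}: V {4,5,6}->{4}; Y {3,4,5}->{5} => REVISION
Constraint 4 (Y < Z) on D(Y)={5} D(Z)={1}: Y {5}->{}; Z {1}->{} => REVISION
Total revisions = 3

Answer: 3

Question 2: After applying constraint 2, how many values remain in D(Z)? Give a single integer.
Constraint 1 (Z + Y = V) on D(Z)={1,4,5} D(Y)={3,4,5} D(V)={2,3,4,5,6}: Z {1,4,5}->{1}; V {2,3,4,5,6}->{4,5,6}
Constraint 2 (V != Z) on D(V)={4,5,6} D(Z)={1}: no change
So after constraint 2: D(Z)={1}, size = 1

Answer: 1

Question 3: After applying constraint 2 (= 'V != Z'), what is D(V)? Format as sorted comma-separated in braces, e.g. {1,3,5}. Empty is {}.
Constraint 1 (Z + Y = V) on D(Z)={1,4,5} D(Y)={3,4,5} D(V)={2,3,4,5,6}: Z {1,4,5}->{1}; V {2,3,4,5,6}->{4,5,6}
Constraint 2 (V != Z) on D(V)={4,5,6} D(Z)={1}: no change
So after constraint 2: D(V) = {4,5,6}

Answer: {4,5,6}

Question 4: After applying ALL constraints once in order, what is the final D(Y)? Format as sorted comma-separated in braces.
Constraint 1 (Z + Y = V) on D(Z)={1,4,5} D(Y)={3,4,5} D(V)={2,3,4,5,6}: Z {1,4,5}->{1}; V {2,3,4,5,6}->{4,5,6}
Constraint 2 (V != Z) on D(V)={4,5,6} D(Z)={1}: no change
Constraint 3 (Z + V = Y) on D(Z)={1} D(V)={4,5,6} D(Y)={3,4,5}: V {4,5,6}->{4}; Y {3,4,5}->{5}
Constraint 4 (Y < Z) on D(Y)={5} D(Z)={1}: Y {5}->{}; Z {1}->{}
So after all 4 constraints: D(Y) = {}

Answer: {}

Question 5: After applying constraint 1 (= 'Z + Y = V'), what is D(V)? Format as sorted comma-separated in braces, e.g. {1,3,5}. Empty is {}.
Constraint 1 (Z + Y = V) on D(Z)={1,4,5} D(Y)={3,4,5} D(V)={2,3,4,5,6}: Z {1,4,5}->{1}; V {2,3,4,5,6}->{4,5,6}
So after constraint 1: D(V) = {4,5,6}

Answer: {4,5,6}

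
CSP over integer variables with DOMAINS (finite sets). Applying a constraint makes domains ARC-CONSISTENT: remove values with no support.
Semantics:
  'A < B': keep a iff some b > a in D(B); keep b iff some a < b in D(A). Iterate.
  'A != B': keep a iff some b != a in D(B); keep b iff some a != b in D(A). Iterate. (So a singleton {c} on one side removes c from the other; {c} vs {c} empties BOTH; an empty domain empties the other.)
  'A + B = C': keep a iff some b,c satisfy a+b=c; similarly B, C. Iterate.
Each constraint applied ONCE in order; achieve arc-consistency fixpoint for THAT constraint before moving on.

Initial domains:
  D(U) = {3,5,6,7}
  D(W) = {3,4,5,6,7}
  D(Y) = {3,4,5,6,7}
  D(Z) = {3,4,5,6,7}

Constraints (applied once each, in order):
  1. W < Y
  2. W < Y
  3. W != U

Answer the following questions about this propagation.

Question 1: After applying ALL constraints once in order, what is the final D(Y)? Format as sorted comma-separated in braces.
Constraint 1 (W < Y) on D(W)={3,4,5,6,7} D(Y)={3,4,5,6,7}: W {3,4,5,6,7}->{3,4,5,6}; Y {3,4,5,6,7}->{4,5,6,7}
Constraint 2 (W < Y) on D(W)={3,4,5,6} D(Y)={4,5,6,7}: no change
Constraint 3 (W != U) on D(W)={3,4,5,6} D(U)={3,5,6,7}: no change
So after all 3 constraints: D(Y) = {4,5,6,7}

Answer: {4,5,6,7}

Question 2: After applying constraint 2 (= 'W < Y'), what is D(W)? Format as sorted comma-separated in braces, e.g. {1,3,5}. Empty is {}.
Answer: {3,4,5,6}

Derivation:
Constraint 1 (W < Y) on D(W)={3,4,5,6,7} D(Y)={3,4,5,6,7}: W {3,4,5,6,7}->{3,4,5,6}; Y {3,4,5,6,7}->{4,5,6,7}
Constraint 2 (W < Y) on D(W)={3,4,5,6} D(Y)={4,5,6,7}: no change
So after constraint 2: D(W) = {3,4,5,6}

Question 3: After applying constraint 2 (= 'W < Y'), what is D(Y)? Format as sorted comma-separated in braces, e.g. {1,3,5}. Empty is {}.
Answer: {4,5,6,7}

Derivation:
Constraint 1 (W < Y) on D(W)={3,4,5,6,7} D(Y)={3,4,5,6,7}: W {3,4,5,6,7}->{3,4,5,6}; Y {3,4,5,6,7}->{4,5,6,7}
Constraint 2 (W < Y) on D(W)={3,4,5,6} D(Y)={4,5,6,7}: no change
So after constraint 2: D(Y) = {4,5,6,7}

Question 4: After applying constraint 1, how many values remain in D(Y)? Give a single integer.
Answer: 4

Derivation:
Constraint 1 (W < Y) on D(W)={3,4,5,6,7} D(Y)={3,4,5,6,7}: W {3,4,5,6,7}->{3,4,5,6}; Y {3,4,5,6,7}->{4,5,6,7}
So after constraint 1: D(Y)={4,5,6,7}, size = 4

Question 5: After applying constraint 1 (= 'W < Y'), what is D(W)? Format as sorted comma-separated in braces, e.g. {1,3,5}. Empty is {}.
Constraint 1 (W < Y) on D(W)={3,4,5,6,7} D(Y)={3,4,5,6,7}: W {3,4,5,6,7}->{3,4,5,6}; Y {3,4,5,6,7}->{4,5,6,7}
So after constraint 1: D(W) = {3,4,5,6}

Answer: {3,4,5,6}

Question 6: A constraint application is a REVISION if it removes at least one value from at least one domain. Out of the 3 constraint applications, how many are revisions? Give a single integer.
Answer: 1

Derivation:
Constraint 1 (W < Y) on D(W)={3,4,5,6,7} D(Y)={3,4,5,6,7}: W {3,4,5,6,7}->{3,4,5,6}; Y {3,4,5,6,7}->{4,5,6,7} => REVISION
Constraint 2 (W < Y) on D(W)={3,4,5,6} D(Y)={4,5,6,7}: no change => not a revision
Constraint 3 (W != U) on D(W)={3,4,5,6} D(U)={3,5,6,7}: no change => not a revision
Total revisions = 1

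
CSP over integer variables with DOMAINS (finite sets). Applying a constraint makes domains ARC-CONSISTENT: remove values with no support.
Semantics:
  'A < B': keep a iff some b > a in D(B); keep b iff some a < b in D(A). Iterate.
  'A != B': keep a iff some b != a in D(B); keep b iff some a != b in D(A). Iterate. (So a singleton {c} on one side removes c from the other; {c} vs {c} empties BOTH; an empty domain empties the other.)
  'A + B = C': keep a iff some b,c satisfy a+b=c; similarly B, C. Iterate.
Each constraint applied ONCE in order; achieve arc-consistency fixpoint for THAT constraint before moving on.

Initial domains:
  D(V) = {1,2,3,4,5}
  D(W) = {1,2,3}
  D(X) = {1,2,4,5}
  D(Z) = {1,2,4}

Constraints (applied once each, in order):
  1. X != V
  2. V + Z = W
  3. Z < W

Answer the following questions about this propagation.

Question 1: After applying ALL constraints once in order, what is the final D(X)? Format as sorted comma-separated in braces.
Constraint 1 (X != V) on D(X)={1,2,4,5} D(V)={1,2,3,4,5}: no change
Constraint 2 (V + Z = W) on D(V)={1,2,3,4,5} D(Z)={1,2,4} D(W)={1,2,3}: V {1,2,3,4,5}->{1,2}; Z {1,2,4}->{1,2}; W {1,2,3}->{2,3}
Constraint 3 (Z < W) on D(Z)={1,2} D(W)={2,3}: no change
So after all 3 constraints: D(X) = {1,2,4,5}

Answer: {1,2,4,5}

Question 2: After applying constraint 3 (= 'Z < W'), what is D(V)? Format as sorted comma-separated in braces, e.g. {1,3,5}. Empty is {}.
Answer: {1,2}

Derivation:
Constraint 1 (X != V) on D(X)={1,2,4,5} D(V)={1,2,3,4,5}: no change
Constraint 2 (V + Z = W) on D(V)={1,2,3,4,5} D(Z)={1,2,4} D(W)={1,2,3}: V {1,2,3,4,5}->{1,2}; Z {1,2,4}->{1,2}; W {1,2,3}->{2,3}
Constraint 3 (Z < W) on D(Z)={1,2} D(W)={2,3}: no change
So after constraint 3: D(V) = {1,2}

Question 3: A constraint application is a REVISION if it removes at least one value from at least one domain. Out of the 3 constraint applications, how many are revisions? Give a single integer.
Answer: 1

Derivation:
Constraint 1 (X != V) on D(X)={1,2,4,5} D(V)={1,2,3,4,5}: no change => not a revision
Constraint 2 (V + Z = W) on D(V)={1,2,3,4,5} D(Z)={1,2,4} D(W)={1,2,3}: V {1,2,3,4,5}->{1,2}; Z {1,2,4}->{1,2}; W {1,2,3}->{2,3} => REVISION
Constraint 3 (Z < W) on D(Z)={1,2} D(W)={2,3}: no change => not a revision
Total revisions = 1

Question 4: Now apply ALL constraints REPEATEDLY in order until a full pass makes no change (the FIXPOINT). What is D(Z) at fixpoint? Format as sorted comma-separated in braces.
pass 0 (initial): D(Z)={1,2,4}
pass 1: V {1,2,3,4,5}->{1,2}; W {1,2,3}->{2,3}; Z {1,2,4}->{1,2}
pass 2: no change
Fixpoint after 2 passes: D(Z) = {1,2}

Answer: {1,2}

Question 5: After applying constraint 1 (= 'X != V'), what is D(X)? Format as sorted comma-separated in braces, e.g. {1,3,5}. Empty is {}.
Answer: {1,2,4,5}

Derivation:
Constraint 1 (X != V) on D(X)={1,2,4,5} D(V)={1,2,3,4,5}: no change
So after constraint 1: D(X) = {1,2,4,5}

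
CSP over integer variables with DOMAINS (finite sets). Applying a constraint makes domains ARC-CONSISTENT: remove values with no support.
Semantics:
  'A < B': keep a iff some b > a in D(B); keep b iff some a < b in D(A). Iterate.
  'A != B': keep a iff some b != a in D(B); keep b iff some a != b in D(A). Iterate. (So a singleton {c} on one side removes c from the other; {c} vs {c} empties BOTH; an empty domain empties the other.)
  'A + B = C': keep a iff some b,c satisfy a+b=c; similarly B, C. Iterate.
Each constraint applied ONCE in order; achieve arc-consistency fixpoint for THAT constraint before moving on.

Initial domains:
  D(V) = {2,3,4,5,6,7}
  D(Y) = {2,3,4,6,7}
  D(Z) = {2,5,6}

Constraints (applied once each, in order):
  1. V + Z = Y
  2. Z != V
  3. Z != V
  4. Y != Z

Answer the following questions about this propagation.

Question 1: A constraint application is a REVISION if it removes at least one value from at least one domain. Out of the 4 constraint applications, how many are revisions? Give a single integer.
Constraint 1 (V + Z = Y) on D(V)={2,3,4,5,6,7} D(Z)={2,5,6} D(Y)={2,3,4,6,7}: V {2,3,4,5,6,7}->{2,4,5}; Z {2,5,6}->{2,5}; Y {2,3,4,6,7}->{4,6,7} => REVISION
Constraint 2 (Z != V) on D(Z)={2,5} D(V)={2,4,5}: no change => not a revision
Constraint 3 (Z != V) on D(Z)={2,5} D(V)={2,4,5}: no change => not a revision
Constraint 4 (Y != Z) on D(Y)={4,6,7} D(Z)={2,5}: no change => not a revision
Total revisions = 1

Answer: 1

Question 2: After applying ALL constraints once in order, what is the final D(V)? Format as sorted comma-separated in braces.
Constraint 1 (V + Z = Y) on D(V)={2,3,4,5,6,7} D(Z)={2,5,6} D(Y)={2,3,4,6,7}: V {2,3,4,5,6,7}->{2,4,5}; Z {2,5,6}->{2,5}; Y {2,3,4,6,7}->{4,6,7}
Constraint 2 (Z != V) on D(Z)={2,5} D(V)={2,4,5}: no change
Constraint 3 (Z != V) on D(Z)={2,5} D(V)={2,4,5}: no change
Constraint 4 (Y != Z) on D(Y)={4,6,7} D(Z)={2,5}: no change
So after all 4 constraints: D(V) = {2,4,5}

Answer: {2,4,5}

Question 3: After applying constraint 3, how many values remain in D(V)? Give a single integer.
Constraint 1 (V + Z = Y) on D(V)={2,3,4,5,6,7} D(Z)={2,5,6} D(Y)={2,3,4,6,7}: V {2,3,4,5,6,7}->{2,4,5}; Z {2,5,6}->{2,5}; Y {2,3,4,6,7}->{4,6,7}
Constraint 2 (Z != V) on D(Z)={2,5} D(V)={2,4,5}: no change
Constraint 3 (Z != V) on D(Z)={2,5} D(V)={2,4,5}: no change
So after constraint 3: D(V)={2,4,5}, size = 3

Answer: 3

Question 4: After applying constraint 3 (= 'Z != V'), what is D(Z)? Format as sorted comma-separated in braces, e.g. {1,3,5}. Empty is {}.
Answer: {2,5}

Derivation:
Constraint 1 (V + Z = Y) on D(V)={2,3,4,5,6,7} D(Z)={2,5,6} D(Y)={2,3,4,6,7}: V {2,3,4,5,6,7}->{2,4,5}; Z {2,5,6}->{2,5}; Y {2,3,4,6,7}->{4,6,7}
Constraint 2 (Z != V) on D(Z)={2,5} D(V)={2,4,5}: no change
Constraint 3 (Z != V) on D(Z)={2,5} D(V)={2,4,5}: no change
So after constraint 3: D(Z) = {2,5}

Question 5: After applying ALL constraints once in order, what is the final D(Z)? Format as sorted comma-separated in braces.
Constraint 1 (V + Z = Y) on D(V)={2,3,4,5,6,7} D(Z)={2,5,6} D(Y)={2,3,4,6,7}: V {2,3,4,5,6,7}->{2,4,5}; Z {2,5,6}->{2,5}; Y {2,3,4,6,7}->{4,6,7}
Constraint 2 (Z != V) on D(Z)={2,5} D(V)={2,4,5}: no change
Constraint 3 (Z != V) on D(Z)={2,5} D(V)={2,4,5}: no change
Constraint 4 (Y != Z) on D(Y)={4,6,7} D(Z)={2,5}: no change
So after all 4 constraints: D(Z) = {2,5}

Answer: {2,5}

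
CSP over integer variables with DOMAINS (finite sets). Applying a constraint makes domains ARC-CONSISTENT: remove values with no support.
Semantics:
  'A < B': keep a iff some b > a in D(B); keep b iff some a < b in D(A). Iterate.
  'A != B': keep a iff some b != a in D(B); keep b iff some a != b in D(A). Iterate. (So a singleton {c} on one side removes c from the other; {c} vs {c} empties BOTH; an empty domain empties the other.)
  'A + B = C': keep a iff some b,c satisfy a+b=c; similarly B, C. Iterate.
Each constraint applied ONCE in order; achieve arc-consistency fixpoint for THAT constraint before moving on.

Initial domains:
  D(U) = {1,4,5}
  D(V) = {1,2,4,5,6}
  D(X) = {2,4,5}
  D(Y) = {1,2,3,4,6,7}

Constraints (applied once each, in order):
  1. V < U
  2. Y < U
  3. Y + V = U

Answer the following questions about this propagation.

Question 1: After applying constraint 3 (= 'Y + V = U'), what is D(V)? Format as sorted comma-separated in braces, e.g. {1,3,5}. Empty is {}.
Answer: {1,2,4}

Derivation:
Constraint 1 (V < U) on D(V)={1,2,4,5,6} D(U)={1,4,5}: V {1,2,4,5,6}->{1,2,4}; U {1,4,5}->{4,5}
Constraint 2 (Y < U) on D(Y)={1,2,3,4,6,7} D(U)={4,5}: Y {1,2,3,4,6,7}->{1,2,3,4}
Constraint 3 (Y + V = U) on D(Y)={1,2,3,4} D(V)={1,2,4} D(U)={4,5}: no change
So after constraint 3: D(V) = {1,2,4}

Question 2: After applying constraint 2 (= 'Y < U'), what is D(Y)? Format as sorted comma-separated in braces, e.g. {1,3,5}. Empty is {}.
Constraint 1 (V < U) on D(V)={1,2,4,5,6} D(U)={1,4,5}: V {1,2,4,5,6}->{1,2,4}; U {1,4,5}->{4,5}
Constraint 2 (Y < U) on D(Y)={1,2,3,4,6,7} D(U)={4,5}: Y {1,2,3,4,6,7}->{1,2,3,4}
So after constraint 2: D(Y) = {1,2,3,4}

Answer: {1,2,3,4}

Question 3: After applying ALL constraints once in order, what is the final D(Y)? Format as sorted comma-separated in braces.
Constraint 1 (V < U) on D(V)={1,2,4,5,6} D(U)={1,4,5}: V {1,2,4,5,6}->{1,2,4}; U {1,4,5}->{4,5}
Constraint 2 (Y < U) on D(Y)={1,2,3,4,6,7} D(U)={4,5}: Y {1,2,3,4,6,7}->{1,2,3,4}
Constraint 3 (Y + V = U) on D(Y)={1,2,3,4} D(V)={1,2,4} D(U)={4,5}: no change
So after all 3 constraints: D(Y) = {1,2,3,4}

Answer: {1,2,3,4}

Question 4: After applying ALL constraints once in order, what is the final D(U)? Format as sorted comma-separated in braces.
Answer: {4,5}

Derivation:
Constraint 1 (V < U) on D(V)={1,2,4,5,6} D(U)={1,4,5}: V {1,2,4,5,6}->{1,2,4}; U {1,4,5}->{4,5}
Constraint 2 (Y < U) on D(Y)={1,2,3,4,6,7} D(U)={4,5}: Y {1,2,3,4,6,7}->{1,2,3,4}
Constraint 3 (Y + V = U) on D(Y)={1,2,3,4} D(V)={1,2,4} D(U)={4,5}: no change
So after all 3 constraints: D(U) = {4,5}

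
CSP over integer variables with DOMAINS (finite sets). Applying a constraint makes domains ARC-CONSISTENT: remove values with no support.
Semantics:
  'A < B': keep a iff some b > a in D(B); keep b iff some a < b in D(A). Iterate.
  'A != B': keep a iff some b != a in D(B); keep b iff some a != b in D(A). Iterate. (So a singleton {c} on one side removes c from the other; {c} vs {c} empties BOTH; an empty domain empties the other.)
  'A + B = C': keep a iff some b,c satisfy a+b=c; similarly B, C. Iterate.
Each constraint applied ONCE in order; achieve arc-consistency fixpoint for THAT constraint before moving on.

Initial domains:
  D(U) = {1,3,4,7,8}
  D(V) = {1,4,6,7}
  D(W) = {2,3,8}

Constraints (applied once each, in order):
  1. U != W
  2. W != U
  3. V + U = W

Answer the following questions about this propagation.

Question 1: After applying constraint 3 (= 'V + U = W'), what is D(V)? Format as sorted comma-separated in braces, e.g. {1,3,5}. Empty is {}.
Answer: {1,4,7}

Derivation:
Constraint 1 (U != W) on D(U)={1,3,4,7,8} D(W)={2,3,8}: no change
Constraint 2 (W != U) on D(W)={2,3,8} D(U)={1,3,4,7,8}: no change
Constraint 3 (V + U = W) on D(V)={1,4,6,7} D(U)={1,3,4,7,8} D(W)={2,3,8}: V {1,4,6,7}->{1,4,7}; U {1,3,4,7,8}->{1,4,7}; W {2,3,8}->{2,8}
So after constraint 3: D(V) = {1,4,7}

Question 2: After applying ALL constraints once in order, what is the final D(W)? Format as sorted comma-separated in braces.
Constraint 1 (U != W) on D(U)={1,3,4,7,8} D(W)={2,3,8}: no change
Constraint 2 (W != U) on D(W)={2,3,8} D(U)={1,3,4,7,8}: no change
Constraint 3 (V + U = W) on D(V)={1,4,6,7} D(U)={1,3,4,7,8} D(W)={2,3,8}: V {1,4,6,7}->{1,4,7}; U {1,3,4,7,8}->{1,4,7}; W {2,3,8}->{2,8}
So after all 3 constraints: D(W) = {2,8}

Answer: {2,8}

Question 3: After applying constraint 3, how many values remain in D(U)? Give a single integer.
Answer: 3

Derivation:
Constraint 1 (U != W) on D(U)={1,3,4,7,8} D(W)={2,3,8}: no change
Constraint 2 (W != U) on D(W)={2,3,8} D(U)={1,3,4,7,8}: no change
Constraint 3 (V + U = W) on D(V)={1,4,6,7} D(U)={1,3,4,7,8} D(W)={2,3,8}: V {1,4,6,7}->{1,4,7}; U {1,3,4,7,8}->{1,4,7}; W {2,3,8}->{2,8}
So after constraint 3: D(U)={1,4,7}, size = 3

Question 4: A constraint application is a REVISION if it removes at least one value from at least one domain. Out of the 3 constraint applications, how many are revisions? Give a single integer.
Constraint 1 (U != W) on D(U)={1,3,4,7,8} D(W)={2,3,8}: no change => not a revision
Constraint 2 (W != U) on D(W)={2,3,8} D(U)={1,3,4,7,8}: no change => not a revision
Constraint 3 (V + U = W) on D(V)={1,4,6,7} D(U)={1,3,4,7,8} D(W)={2,3,8}: V {1,4,6,7}->{1,4,7}; U {1,3,4,7,8}->{1,4,7}; W {2,3,8}->{2,8} => REVISION
Total revisions = 1

Answer: 1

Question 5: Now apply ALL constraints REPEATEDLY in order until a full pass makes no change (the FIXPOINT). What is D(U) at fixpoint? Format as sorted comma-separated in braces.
Answer: {1,4,7}

Derivation:
pass 0 (initial): D(U)={1,3,4,7,8}
pass 1: U {1,3,4,7,8}->{1,4,7}; V {1,4,6,7}->{1,4,7}; W {2,3,8}->{2,8}
pass 2: no change
Fixpoint after 2 passes: D(U) = {1,4,7}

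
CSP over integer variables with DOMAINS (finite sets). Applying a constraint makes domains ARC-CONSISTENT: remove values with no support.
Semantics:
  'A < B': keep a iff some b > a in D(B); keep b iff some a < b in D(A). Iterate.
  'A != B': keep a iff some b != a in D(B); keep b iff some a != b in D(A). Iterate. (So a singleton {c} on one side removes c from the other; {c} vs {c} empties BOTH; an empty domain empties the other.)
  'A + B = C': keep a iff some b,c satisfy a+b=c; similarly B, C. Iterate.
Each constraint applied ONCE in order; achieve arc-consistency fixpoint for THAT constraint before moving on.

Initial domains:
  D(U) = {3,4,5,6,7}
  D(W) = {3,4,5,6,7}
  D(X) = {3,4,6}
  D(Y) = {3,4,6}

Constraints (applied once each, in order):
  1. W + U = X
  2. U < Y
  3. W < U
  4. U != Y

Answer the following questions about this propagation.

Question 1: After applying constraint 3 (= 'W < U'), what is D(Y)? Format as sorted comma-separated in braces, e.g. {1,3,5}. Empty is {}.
Answer: {4,6}

Derivation:
Constraint 1 (W + U = X) on D(W)={3,4,5,6,7} D(U)={3,4,5,6,7} D(X)={3,4,6}: W {3,4,5,6,7}->{3}; U {3,4,5,6,7}->{3}; X {3,4,6}->{6}
Constraint 2 (U < Y) on D(U)={3} D(Y)={3,4,6}: Y {3,4,6}->{4,6}
Constraint 3 (W < U) on D(W)={3} D(U)={3}: W {3}->{}; U {3}->{}
So after constraint 3: D(Y) = {4,6}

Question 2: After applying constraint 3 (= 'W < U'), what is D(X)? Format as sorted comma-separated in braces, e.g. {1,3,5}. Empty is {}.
Constraint 1 (W + U = X) on D(W)={3,4,5,6,7} D(U)={3,4,5,6,7} D(X)={3,4,6}: W {3,4,5,6,7}->{3}; U {3,4,5,6,7}->{3}; X {3,4,6}->{6}
Constraint 2 (U < Y) on D(U)={3} D(Y)={3,4,6}: Y {3,4,6}->{4,6}
Constraint 3 (W < U) on D(W)={3} D(U)={3}: W {3}->{}; U {3}->{}
So after constraint 3: D(X) = {6}

Answer: {6}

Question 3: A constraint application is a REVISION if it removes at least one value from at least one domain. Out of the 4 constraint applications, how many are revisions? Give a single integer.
Answer: 4

Derivation:
Constraint 1 (W + U = X) on D(W)={3,4,5,6,7} D(U)={3,4,5,6,7} D(X)={3,4,6}: W {3,4,5,6,7}->{3}; U {3,4,5,6,7}->{3}; X {3,4,6}->{6} => REVISION
Constraint 2 (U < Y) on D(U)={3} D(Y)={3,4,6}: Y {3,4,6}->{4,6} => REVISION
Constraint 3 (W < U) on D(W)={3} D(U)={3}: W {3}->{}; U {3}->{} => REVISION
Constraint 4 (U != Y) on D(U)={} D(Y)={4,6}: Y {4,6}->{} => REVISION
Total revisions = 4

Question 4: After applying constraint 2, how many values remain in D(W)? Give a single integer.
Answer: 1

Derivation:
Constraint 1 (W + U = X) on D(W)={3,4,5,6,7} D(U)={3,4,5,6,7} D(X)={3,4,6}: W {3,4,5,6,7}->{3}; U {3,4,5,6,7}->{3}; X {3,4,6}->{6}
Constraint 2 (U < Y) on D(U)={3} D(Y)={3,4,6}: Y {3,4,6}->{4,6}
So after constraint 2: D(W)={3}, size = 1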